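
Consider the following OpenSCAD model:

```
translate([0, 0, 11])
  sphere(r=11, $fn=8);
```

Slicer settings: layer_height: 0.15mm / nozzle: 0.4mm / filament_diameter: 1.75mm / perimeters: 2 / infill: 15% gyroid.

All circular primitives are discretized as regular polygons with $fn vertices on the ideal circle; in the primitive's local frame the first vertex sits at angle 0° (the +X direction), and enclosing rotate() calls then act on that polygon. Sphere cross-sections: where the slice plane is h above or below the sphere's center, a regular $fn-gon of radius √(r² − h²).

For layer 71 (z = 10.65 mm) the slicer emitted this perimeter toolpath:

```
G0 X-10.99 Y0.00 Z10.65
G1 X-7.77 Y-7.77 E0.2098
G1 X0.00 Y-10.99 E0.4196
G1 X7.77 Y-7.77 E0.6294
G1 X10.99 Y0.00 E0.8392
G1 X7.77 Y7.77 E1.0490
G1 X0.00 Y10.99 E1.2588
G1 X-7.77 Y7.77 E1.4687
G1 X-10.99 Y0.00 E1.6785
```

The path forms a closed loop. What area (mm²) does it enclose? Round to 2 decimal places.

Apply the shoelace formula to the sequence of (X, Y) vertices; enclosed area = 341.57 mm².

341.57 mm²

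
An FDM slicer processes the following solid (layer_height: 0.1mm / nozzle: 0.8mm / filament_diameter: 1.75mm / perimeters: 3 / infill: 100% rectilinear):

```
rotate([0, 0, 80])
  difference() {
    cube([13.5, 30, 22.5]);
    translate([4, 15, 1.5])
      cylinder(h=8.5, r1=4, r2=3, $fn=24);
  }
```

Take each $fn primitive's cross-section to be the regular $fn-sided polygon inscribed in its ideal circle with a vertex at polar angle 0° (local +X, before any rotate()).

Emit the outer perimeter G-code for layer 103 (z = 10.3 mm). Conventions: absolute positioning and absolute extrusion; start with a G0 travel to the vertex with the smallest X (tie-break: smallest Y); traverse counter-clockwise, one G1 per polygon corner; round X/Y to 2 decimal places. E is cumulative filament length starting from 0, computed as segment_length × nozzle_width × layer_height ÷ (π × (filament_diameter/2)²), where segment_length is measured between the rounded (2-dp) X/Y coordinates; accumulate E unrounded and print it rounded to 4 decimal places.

G0 X-29.54 Y5.21 Z10.30
G1 X0.00 Y0.00 E0.9977
G1 X2.34 Y13.29 E1.4465
G1 X-27.20 Y18.50 E2.4442
G1 X-29.54 Y5.21 E2.8930

At z = 10.3 mm: the cube (footprint 13.5×30) is included at this height; the cone at (4, 15) is absent (z outside [1.5, 10]); Taking the first minus the rest: none of the subtracted shapes is present at this height, so the 13.5×30 cube is unchanged — 1 connected region; (whole slice rotated 80° about Z — lengths, areas and connectivity unchanged). The outline is a single polygon with 4 vertices. Extrusion per mm of travel: 0.8 × 0.1 / (π × 0.875²) = 0.033260. Accumulating E over each segment gives final E = 2.8930.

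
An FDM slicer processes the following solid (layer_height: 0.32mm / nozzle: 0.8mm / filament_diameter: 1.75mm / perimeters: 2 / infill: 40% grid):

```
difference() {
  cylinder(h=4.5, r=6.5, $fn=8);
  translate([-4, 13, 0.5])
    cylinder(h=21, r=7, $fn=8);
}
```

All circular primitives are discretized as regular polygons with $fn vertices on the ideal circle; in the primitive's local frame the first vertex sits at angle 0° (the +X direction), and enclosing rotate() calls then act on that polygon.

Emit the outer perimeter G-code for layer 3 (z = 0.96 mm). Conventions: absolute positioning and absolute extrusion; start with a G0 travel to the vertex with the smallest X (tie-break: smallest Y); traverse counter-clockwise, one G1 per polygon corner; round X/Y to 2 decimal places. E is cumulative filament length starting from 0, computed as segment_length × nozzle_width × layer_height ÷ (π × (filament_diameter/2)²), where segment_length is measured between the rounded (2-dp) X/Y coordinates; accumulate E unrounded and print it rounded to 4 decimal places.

At z = 0.96 mm: the r=6.5 cylinder contributes a regular 8-gon of circumradius 6.5; the r=7 cylinder at (-4, 13) contributes a regular 8-gon of circumradius 7; Taking the first minus the rest: starting from the r=6.5 cylinder, the r=7 cylinder at (-4, 13) misses the remaining region (no effect) — 1 connected region. The outline is a single polygon with 8 vertices. Extrusion per mm of travel: 0.8 × 0.32 / (π × 0.875²) = 0.106432. Accumulating E over each segment gives final E = 4.2377.

G0 X-6.50 Y0.00 Z0.96
G1 X-4.60 Y-4.60 E0.5297
G1 X0.00 Y-6.50 E1.0594
G1 X4.60 Y-4.60 E1.5891
G1 X6.50 Y0.00 E2.1188
G1 X4.60 Y4.60 E2.6485
G1 X0.00 Y6.50 E3.1783
G1 X-4.60 Y4.60 E3.7080
G1 X-6.50 Y0.00 E4.2377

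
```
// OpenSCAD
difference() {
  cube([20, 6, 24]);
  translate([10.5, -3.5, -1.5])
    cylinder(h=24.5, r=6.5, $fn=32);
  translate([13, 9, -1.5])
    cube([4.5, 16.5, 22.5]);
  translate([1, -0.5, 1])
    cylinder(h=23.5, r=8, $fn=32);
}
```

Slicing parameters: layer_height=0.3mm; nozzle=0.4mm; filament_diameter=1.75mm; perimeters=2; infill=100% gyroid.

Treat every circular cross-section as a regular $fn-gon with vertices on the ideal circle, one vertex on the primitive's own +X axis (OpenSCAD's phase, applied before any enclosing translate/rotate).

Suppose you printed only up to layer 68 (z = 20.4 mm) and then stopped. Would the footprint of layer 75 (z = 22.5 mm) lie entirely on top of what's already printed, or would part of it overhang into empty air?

entirely on top

Compare the two slices. At z = 20.4: the cube (footprint 20×6) is included at this height (area 120.00 mm²); the r=6.5 cylinder at (10.5, -3.5) gives a regular 32-gon of circumradius 6.5 (constant along its height) (area = (32/2)·6.500²·sin(360°/32) = 131.88 mm²); the cube at (13, 9) (footprint 4.5×16.5) is included at this height (area 74.25 mm²); the r=8 cylinder at (1, -0.5) contributes a regular 32-gon of circumradius 8 (area = (32/2)·8.000²·sin(360°/32) = 199.77 mm²); After the difference (first − rest): starting from the 20×6 cube (120.00 mm²), the r=6.5 cylinder at (10.5, -3.5) partially overlaps it — only the 22.90 mm² overlap (of its 131.88 mm²) is removed, clipping the outline; the 4.5×16.5 cube at (13, 9) misses the remaining region (no effect); the r=8 cylinder at (1, -0.5) partially overlaps it — only the 41.02 mm² overlap (of its 199.77 mm²) is removed, clipping the outline — area = 56.07 mm². At z = 22.5: the 20×6 cube contributes its full rectangle (area 120.00 mm²); the cylinder at (10.5, -3.5): section is a regular 32-gon, circumradius r=6.5 (area = (32/2)·6.500²·sin(360°/32) = 131.88 mm²); the cube at (13, 9) does not reach this height (z outside [-1.5, 21]); the cylinder at (1, -0.5): section is a regular 32-gon, circumradius r=8 (area = (32/2)·8.000²·sin(360°/32) = 199.77 mm²); Taking the first minus the rest: starting from the 20×6 cube (120.00 mm²), the r=6.5 cylinder at (10.5, -3.5) partially overlaps it — only the 22.90 mm² overlap (of its 131.88 mm²) is removed, clipping the outline; the r=8 cylinder at (1, -0.5) partially overlaps it — only the 41.02 mm² overlap (of its 199.77 mm²) is removed, clipping the outline — area = 56.07 mm². Checking containment: the cross-section at z = 22.5 is a subset of the cross-section at z = 20.4.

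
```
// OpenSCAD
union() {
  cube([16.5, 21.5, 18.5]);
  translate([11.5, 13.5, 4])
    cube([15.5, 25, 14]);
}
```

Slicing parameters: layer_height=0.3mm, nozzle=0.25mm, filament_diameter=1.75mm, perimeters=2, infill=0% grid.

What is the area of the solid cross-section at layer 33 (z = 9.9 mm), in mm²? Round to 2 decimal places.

At z = 9.9 mm: the cube is present — its section is the full 16.5×21.5 rectangle (area 354.75 mm²); the 15.5×25 cube at (11.5, 13.5) contributes its full rectangle (area 387.50 mm²); Taking the union: the regions partially overlap — summed areas 742.25 mm² minus the doubly-counted overlap 40.00 mm² gives 702.25 mm² — area = 702.25 mm². Overall, the cross-section is a single solid region. Net area = 702.25 mm².

702.25 mm²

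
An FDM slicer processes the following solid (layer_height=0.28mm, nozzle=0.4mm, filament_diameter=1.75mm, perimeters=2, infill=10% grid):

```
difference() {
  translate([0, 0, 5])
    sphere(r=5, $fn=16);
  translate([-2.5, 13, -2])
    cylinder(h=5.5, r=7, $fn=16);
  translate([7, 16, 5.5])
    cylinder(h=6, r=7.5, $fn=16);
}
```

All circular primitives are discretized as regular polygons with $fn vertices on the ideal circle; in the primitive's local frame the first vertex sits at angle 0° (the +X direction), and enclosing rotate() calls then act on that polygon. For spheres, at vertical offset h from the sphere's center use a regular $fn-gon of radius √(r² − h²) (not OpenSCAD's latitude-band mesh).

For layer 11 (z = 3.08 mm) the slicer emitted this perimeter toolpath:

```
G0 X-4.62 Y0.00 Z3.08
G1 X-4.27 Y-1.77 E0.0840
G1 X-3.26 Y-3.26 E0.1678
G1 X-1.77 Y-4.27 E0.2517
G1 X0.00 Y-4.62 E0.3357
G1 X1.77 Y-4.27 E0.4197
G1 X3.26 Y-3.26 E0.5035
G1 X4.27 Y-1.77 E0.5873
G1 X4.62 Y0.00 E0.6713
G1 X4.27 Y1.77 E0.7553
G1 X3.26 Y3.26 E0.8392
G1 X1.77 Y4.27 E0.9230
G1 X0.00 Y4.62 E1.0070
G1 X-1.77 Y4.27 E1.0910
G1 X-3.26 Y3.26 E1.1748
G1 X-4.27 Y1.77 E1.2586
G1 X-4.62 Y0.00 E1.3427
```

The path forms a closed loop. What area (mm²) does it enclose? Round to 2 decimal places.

Apply the shoelace formula to the sequence of (X, Y) vertices; enclosed area = 65.31 mm².

65.31 mm²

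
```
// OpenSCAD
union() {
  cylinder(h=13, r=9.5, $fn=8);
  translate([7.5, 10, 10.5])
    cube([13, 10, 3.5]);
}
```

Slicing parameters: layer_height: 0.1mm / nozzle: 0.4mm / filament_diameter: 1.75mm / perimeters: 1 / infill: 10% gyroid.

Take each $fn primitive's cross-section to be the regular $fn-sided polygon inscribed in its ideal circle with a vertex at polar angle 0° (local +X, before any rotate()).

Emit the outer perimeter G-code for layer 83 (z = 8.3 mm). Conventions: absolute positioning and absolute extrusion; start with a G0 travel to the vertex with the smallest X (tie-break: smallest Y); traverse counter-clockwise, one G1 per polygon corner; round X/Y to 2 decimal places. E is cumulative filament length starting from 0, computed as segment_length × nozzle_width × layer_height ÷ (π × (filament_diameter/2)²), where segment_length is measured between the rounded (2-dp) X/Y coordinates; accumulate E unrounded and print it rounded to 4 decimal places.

At z = 8.3 mm: the r=9.5 cylinder contributes a regular 8-gon of circumradius 9.5; the cube at (7.5, 10) is absent (z outside [10.5, 14]); Merging all regions: only the r=9.5 cylinder is present, so the union is just that shape — 1 connected region. The outline is a single polygon with 8 vertices. Extrusion per mm of travel: 0.4 × 0.1 / (π × 0.875²) = 0.016630. Accumulating E over each segment gives final E = 0.9675.

G0 X-9.50 Y0.00 Z8.30
G1 X-6.72 Y-6.72 E0.1209
G1 X0.00 Y-9.50 E0.2419
G1 X6.72 Y-6.72 E0.3628
G1 X9.50 Y0.00 E0.4838
G1 X6.72 Y6.72 E0.6047
G1 X0.00 Y9.50 E0.7256
G1 X-6.72 Y6.72 E0.8466
G1 X-9.50 Y0.00 E0.9675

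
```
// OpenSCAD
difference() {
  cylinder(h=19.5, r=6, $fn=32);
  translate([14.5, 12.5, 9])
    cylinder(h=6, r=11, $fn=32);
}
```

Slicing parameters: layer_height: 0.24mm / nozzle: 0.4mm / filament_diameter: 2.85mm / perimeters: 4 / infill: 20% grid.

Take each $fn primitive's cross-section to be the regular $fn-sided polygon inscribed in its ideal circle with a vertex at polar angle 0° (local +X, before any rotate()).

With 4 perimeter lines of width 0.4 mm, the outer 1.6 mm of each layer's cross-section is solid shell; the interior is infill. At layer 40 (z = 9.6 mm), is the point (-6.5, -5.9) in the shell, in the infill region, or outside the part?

At z = 9.6 mm: the cylinder: section is a regular 32-gon, circumradius r=6; the r=11 cylinder at (14.5, 12.5) gives a regular 32-gon of circumradius 11 (constant along its height); After the difference (first − rest): starting from the r=6 cylinder, the r=11 cylinder at (14.5, 12.5) misses the remaining region (no effect) — 1 connected region. Overall, the cross-section is a single solid region. The nearest boundary edge runs (-4.24, -4.24)→(-4.99, -3.33); distance from the point to it = 2.80 mm. The point is not inside any of the regions above, so it lies outside the cross-section (2.80 mm from the nearest boundary).

outside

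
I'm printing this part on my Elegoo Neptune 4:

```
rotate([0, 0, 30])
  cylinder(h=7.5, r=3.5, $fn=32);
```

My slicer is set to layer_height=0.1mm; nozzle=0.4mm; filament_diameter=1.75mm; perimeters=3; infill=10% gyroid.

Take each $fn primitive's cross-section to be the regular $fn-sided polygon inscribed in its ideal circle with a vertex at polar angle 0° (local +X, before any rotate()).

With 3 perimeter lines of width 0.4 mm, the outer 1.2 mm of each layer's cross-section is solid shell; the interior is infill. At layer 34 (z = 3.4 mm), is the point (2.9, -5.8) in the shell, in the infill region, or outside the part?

At z = 3.4 mm: the r=3.5 cylinder gives a regular 32-gon of circumradius 3.5 (constant along its height); (whole slice rotated 30° about Z — lengths, areas and connectivity unchanged). Overall, the cross-section is a single solid region. Undo the 30° rotation: the query point maps to (-0.389, -6.473) in the un-rotated model frame. The nearest boundary edge runs (-0.68, -3.43)→(-0.00, -3.50); distance from the point to it = 3.00 mm. The point is not inside any of the regions above, so it lies outside the cross-section (3.00 mm from the nearest boundary).

outside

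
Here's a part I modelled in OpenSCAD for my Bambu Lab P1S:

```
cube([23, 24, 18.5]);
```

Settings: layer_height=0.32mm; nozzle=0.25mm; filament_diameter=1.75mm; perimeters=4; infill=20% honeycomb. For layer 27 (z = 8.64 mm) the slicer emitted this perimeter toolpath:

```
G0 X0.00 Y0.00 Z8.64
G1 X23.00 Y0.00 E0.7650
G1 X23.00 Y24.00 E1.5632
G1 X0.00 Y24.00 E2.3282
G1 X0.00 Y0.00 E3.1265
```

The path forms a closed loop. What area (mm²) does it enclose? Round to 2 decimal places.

552.00 mm²

Apply the shoelace formula to the sequence of (X, Y) vertices; enclosed area = 552.00 mm².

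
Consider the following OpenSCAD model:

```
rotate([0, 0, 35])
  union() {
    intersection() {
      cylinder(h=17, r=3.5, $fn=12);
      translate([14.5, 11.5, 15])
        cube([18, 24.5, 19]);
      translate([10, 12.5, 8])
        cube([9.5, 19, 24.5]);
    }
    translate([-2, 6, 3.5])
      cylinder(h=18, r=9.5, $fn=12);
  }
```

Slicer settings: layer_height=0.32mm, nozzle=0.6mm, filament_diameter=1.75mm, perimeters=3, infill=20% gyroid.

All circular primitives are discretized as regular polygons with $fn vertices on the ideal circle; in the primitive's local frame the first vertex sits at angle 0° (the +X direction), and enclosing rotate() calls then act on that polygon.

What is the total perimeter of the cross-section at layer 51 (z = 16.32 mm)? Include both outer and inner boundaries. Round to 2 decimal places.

At z = 16.32 mm: the cylinder: section is a regular 12-gon, circumradius r=3.5 (perimeter = 2·12·3.500·sin(180°/12) = 21.74 mm); the cube at (14.5, 11.5) (footprint 18×24.5) is included at this height (perimeter 85.00 mm); the 9.5×19 cube at (10, 12.5) contributes its full rectangle (perimeter 57.00 mm); Keeping only the common overlap: the 18×24.5 cube at (14.5, 11.5) does not overlap the r=3.5 cylinder (empty); the 9.5×19 cube at (10, 12.5) does not overlap the running intersection (empty) — nothing remains; the cylinder at (-2, 6): section is a regular 12-gon, circumradius r=9.5 (perimeter = 2·12·9.500·sin(180°/12) = 59.01 mm); Taking the union: only the r=9.5 cylinder at (-2, 6) is present, so the union is just that shape — boundary = 59.01 mm; (rotated 35° about Z; rotation is an isometry so areas/perimeters/island counts are preserved). Overall, the cross-section is a single solid region. Total boundary length (outer) = 59.01 mm.

59.01 mm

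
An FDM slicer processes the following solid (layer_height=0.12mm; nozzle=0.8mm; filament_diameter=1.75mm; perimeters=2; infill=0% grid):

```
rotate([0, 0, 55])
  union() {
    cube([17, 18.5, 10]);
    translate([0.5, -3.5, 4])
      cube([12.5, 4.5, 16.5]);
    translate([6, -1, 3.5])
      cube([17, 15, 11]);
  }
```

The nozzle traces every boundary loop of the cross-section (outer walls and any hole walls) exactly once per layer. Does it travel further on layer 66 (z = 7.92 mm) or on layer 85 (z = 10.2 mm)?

layer 66 (z = 7.92 mm)

Layer 66 (z = 7.92): the cube is present — its section is the full 17×18.5 rectangle (perimeter 71.00 mm); the cube at (0.5, -3.5) (footprint 12.5×4.5) is included at this height (perimeter 34.00 mm); the cube at (6, -1) is present — its section is the full 17×15 rectangle (perimeter 64.00 mm); Combining (union): the regions partially overlap (shared area 173.50 mm²), so the edge portions inside another operand are dropped and the merged outline is re-measured after clipping — boundary = 90.00 mm; (rotated 55° about Z; rotation is an isometry so areas/perimeters/island counts are preserved). So its perimeter = 90.00 mm. Layer 85 (z = 10.2): the cube does not reach this height (z outside [0, 10]); the 12.5×4.5 cube at (0.5, -3.5) contributes its full rectangle (perimeter 34.00 mm); the cube at (6, -1) is present — its section is the full 17×15 rectangle (perimeter 64.00 mm); Taking the union: the regions partially overlap (shared area 14.00 mm²), so the edge portions inside another operand are dropped and the merged outline is re-measured after clipping — boundary = 80.00 mm; (rotated 55° about Z; rotation is an isometry so areas/perimeters/island counts are preserved). So its perimeter = 80.00 mm. Layer 66 is larger (90.00 vs 80.00 mm).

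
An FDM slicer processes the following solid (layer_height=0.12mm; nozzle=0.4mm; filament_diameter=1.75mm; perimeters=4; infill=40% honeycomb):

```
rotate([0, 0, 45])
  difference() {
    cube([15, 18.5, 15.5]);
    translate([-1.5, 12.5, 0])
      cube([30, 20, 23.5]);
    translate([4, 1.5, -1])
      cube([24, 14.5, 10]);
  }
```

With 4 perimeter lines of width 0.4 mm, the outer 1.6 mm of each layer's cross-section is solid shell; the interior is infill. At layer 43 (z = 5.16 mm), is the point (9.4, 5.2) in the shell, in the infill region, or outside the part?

At z = 5.16 mm: the cube is present — its section is the full 15×18.5 rectangle; the 30×20 cube at (-1.5, 12.5) contributes its full rectangle; the cube at (4, 1.5) is present — its section is the full 24×14.5 rectangle; Subtracting the remaining from the first: starting from the 15×18.5 cube, the 30×20 cube at (-1.5, 12.5) partially overlaps it — only the 90.00 mm² overlap (of its 600.00 mm²) is removed, clipping the outline; the 24×14.5 cube at (4, 1.5) partially overlaps it — only the 121.00 mm² overlap (of its 348.00 mm²) is removed, clipping the outline — 1 connected region; (rotated 45° about Z; rotation is an isometry so areas/perimeters/island counts are preserved). Overall, the cross-section is a single solid region. Undo the 45° rotation: the query point maps to (10.324, -2.970) in the un-rotated model frame. The nearest boundary edge runs (15.00, 0.00)→(0.00, 0.00); distance from the point to it = 2.97 mm. The point is not inside any of the regions above, so it lies outside the cross-section (2.97 mm from the nearest boundary).

outside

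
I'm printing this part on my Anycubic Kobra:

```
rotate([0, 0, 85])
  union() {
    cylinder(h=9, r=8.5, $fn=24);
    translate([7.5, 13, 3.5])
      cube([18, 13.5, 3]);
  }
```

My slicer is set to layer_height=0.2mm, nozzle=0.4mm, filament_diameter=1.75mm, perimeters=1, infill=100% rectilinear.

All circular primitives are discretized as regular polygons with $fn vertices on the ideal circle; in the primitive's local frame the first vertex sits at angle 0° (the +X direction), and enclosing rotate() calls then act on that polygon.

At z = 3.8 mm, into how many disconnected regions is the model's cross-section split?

At z = 3.8 mm: the r=8.5 cylinder contributes a regular 24-gon of circumradius 8.5; the cube at (7.5, 13) is present — its section is the full 18×13.5 rectangle; Merging all regions: the 2 present regions are separate (no shared area or edge), so areas and boundary lengths simply add and each stays a separate island — 2 connected regions; (rotated 85° about Z; rotation is an isometry so areas/perimeters/island counts are preserved). The result has 2 disconnected regions.

2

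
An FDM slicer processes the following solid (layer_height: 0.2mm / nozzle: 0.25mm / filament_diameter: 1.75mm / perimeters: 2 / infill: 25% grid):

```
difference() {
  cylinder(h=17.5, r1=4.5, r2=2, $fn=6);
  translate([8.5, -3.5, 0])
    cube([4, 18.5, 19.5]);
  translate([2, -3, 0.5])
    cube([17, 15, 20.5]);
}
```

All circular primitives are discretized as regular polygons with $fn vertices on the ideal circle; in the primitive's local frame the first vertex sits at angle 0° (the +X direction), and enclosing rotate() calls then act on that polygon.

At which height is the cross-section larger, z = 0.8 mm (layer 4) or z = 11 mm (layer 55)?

Layer 4 (z = 0.8): the cone: at t=0.046 of its height the radius interpolates to r₁+(r₂−r₁)t = 4.386, giving a regular 6-gon of that circumradius (area = (6/2)·4.386²·sin(360°/6) = 49.97 mm²); the cube at (8.5, -3.5) (footprint 4×18.5) is included at this height (area 74.00 mm²); the cube at (2, -3) is present — its section is the full 17×15 rectangle (area 255.00 mm²); After the difference (first − rest): starting from the cone (49.97 mm²), the 4×18.5 cube at (8.5, -3.5) misses the remaining region (no effect); the 17×15 cube at (2, -3) partially overlaps it — only the 9.46 mm² overlap (of its 255.00 mm²) is removed, clipping the outline — area = 40.52 mm². So its area = 40.52 mm². Layer 55 (z = 11): the cone contributes a regular 6-gon of circumradius 2.929 (interpolated between r1=4.5 and r2=2 at t=0.629) (area = (6/2)·2.929²·sin(360°/6) = 22.28 mm²); the cube at (8.5, -3.5) (footprint 4×18.5) is included at this height (area 74.00 mm²); the cube at (2, -3) is present — its section is the full 17×15 rectangle (area 255.00 mm²); After the difference (first − rest): starting from the cone (22.28 mm²), the 4×18.5 cube at (8.5, -3.5) misses the remaining region (no effect); the 17×15 cube at (2, -3) partially overlaps it — only the 1.49 mm² overlap (of its 255.00 mm²) is removed, clipping the outline — area = 20.79 mm². So its area = 20.79 mm². Layer 4 is larger (40.52 vs 20.79 mm²).

layer 4 (z = 0.8 mm)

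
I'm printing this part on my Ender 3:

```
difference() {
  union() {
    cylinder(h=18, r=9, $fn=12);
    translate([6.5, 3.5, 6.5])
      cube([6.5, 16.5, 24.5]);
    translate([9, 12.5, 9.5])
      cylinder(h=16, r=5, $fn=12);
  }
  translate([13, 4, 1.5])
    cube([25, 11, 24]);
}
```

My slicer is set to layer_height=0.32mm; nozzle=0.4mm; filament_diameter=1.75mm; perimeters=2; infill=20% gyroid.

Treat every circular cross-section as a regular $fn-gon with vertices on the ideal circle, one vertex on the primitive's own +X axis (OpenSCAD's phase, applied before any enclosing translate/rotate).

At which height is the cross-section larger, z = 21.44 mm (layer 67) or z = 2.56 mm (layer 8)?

layer 8 (z = 2.56 mm)

Layer 67 (z = 21.44): the cylinder does not reach this height (z outside [0, 18]); the cube at (6.5, 3.5) (footprint 6.5×16.5) is included at this height (area 107.25 mm²); the cylinder at (9, 12.5): section is a regular 12-gon, circumradius r=5 (area = (12/2)·5.000²·sin(360°/12) = 75.00 mm²); Taking the union: the regions partially overlap — summed areas 182.25 mm² minus the doubly-counted overlap 57.39 mm² gives 124.86 mm² — area = 124.86 mm²; the cube at (13, 4) (footprint 25×11) is included at this height (area 275.00 mm²); After the difference (first − rest): starting from the result so far (124.86 mm²), the 25×11 cube at (13, 4) partially overlaps it — only the 3.38 mm² overlap (of its 275.00 mm²) is removed, clipping the outline — area = 121.48 mm². So its area = 121.48 mm². Layer 8 (z = 2.56): the cylinder: section is a regular 12-gon, circumradius r=9 (area = (12/2)·9.000²·sin(360°/12) = 243.00 mm²); the cube at (6.5, 3.5) is not intersected at this z (z outside [6.5, 31]); the cylinder at (9, 12.5) does not reach this height (z outside [9.5, 25.5]); Merging all regions: only the r=9 cylinder is present, so the union is just that shape — area = 243.00 mm²; the 25×11 cube at (13, 4) contributes its full rectangle (area 275.00 mm²); After the difference (first − rest): starting from the result so far (243.00 mm²), the 25×11 cube at (13, 4) misses the remaining region (no effect) — area = 243.00 mm². So its area = 243.00 mm². Layer 8 is larger (243.00 vs 121.48 mm²).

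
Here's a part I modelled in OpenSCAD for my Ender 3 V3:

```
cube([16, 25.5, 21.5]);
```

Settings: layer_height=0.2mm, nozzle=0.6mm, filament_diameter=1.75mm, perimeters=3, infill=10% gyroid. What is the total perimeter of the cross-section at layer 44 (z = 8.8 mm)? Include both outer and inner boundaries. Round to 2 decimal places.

At z = 8.8 mm: the cube (footprint 16×25.5) is included at this height (perimeter 83.00 mm). Overall, the cross-section is a single solid region. Total boundary length (outer) = 83.00 mm.

83.00 mm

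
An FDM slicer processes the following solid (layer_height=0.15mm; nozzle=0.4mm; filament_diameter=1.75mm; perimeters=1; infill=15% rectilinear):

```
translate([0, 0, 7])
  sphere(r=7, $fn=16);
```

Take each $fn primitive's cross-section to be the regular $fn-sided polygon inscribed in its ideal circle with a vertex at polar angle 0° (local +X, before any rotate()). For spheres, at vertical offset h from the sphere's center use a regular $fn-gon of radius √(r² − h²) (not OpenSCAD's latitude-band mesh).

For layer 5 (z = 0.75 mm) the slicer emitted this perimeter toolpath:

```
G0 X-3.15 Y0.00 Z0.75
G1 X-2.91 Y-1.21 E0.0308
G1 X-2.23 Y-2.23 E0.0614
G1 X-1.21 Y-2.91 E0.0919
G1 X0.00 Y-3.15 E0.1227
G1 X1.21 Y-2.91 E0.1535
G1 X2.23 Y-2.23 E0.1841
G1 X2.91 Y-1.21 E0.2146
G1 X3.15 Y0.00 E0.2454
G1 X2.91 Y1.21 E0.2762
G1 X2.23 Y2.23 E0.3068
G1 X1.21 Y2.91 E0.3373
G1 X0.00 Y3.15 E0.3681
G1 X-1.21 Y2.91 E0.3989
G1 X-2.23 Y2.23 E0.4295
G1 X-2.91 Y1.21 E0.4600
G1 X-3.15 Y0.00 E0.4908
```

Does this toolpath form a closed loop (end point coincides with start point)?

yes

Start point (G0): (-3.15, 0.00). End point (last G1): the path returns to the start — closed.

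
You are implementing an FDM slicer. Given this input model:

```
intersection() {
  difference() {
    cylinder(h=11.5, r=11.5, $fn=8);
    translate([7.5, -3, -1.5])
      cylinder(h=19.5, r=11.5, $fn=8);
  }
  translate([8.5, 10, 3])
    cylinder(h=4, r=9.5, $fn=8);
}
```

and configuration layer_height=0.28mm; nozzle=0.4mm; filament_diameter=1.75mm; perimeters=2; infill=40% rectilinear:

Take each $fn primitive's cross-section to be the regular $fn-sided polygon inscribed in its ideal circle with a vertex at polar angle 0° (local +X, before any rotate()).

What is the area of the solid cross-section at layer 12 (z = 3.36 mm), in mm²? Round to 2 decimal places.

23.86 mm²

At z = 3.36 mm: the r=11.5 cylinder contributes a regular 8-gon of circumradius 11.5 (area = (8/2)·11.500²·sin(360°/8) = 374.06 mm²); the cylinder at (7.5, -3): section is a regular 8-gon, circumradius r=11.5 (area = (8/2)·11.500²·sin(360°/8) = 374.06 mm²); After the difference (first − rest): starting from the r=11.5 cylinder (374.06 mm²), the r=11.5 cylinder at (7.5, -3) partially overlaps it — only the 202.35 mm² overlap (of its 374.06 mm²) is removed, clipping the outline — area = 171.71 mm²; the r=9.5 cylinder at (8.5, 10) gives a regular 8-gon of circumradius 9.5 (constant along its height) (area = (8/2)·9.500²·sin(360°/8) = 255.27 mm²); Keeping only the common overlap: the r=9.5 cylinder at (8.5, 10) partially overlaps that combined region; clipping to the common part keeps 23.86 mm² — area = 23.86 mm². Overall, the cross-section is a single solid region. Net area = 23.86 mm².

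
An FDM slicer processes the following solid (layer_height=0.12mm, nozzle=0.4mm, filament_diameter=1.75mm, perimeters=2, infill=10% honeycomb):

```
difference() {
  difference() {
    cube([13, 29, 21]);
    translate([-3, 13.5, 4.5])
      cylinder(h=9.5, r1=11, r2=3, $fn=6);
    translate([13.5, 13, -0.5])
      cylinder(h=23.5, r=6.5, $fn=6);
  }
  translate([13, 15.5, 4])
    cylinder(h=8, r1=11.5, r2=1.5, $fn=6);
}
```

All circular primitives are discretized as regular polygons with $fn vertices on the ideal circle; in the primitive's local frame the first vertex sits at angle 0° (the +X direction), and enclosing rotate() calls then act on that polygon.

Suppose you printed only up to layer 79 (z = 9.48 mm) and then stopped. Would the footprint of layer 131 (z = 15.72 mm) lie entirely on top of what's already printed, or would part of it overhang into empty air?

part overhangs

Compare the two slices. At z = 9.48: the 13×29 cube contributes its full rectangle (area 377.00 mm²); the cone at (-3, 13.5) contributes a regular 6-gon of circumradius 6.806 (interpolated between r1=11 and r2=3 at t=0.524) (area = (6/2)·6.806²·sin(360°/6) = 120.36 mm²); the r=6.5 cylinder at (13.5, 13) contributes a regular 6-gon of circumradius 6.5 (area = (6/2)·6.500²·sin(360°/6) = 109.77 mm²); Subtracting the remaining from the first: starting from the 13×29 cube (377.00 mm²), the cone at (-3, 13.5) partially overlaps it — only the 24.81 mm² overlap (of its 120.36 mm²) is removed, clipping the outline; the r=6.5 cylinder at (13.5, 13) partially overlaps it — only the 49.26 mm² overlap (of its 109.77 mm²) is removed, clipping the outline — area = 302.93 mm²; the cone at (13, 15.5) contributes a regular 6-gon of circumradius 4.650 (interpolated between r1=11.5 and r2=1.5 at t=0.685) (area = (6/2)·4.650²·sin(360°/6) = 56.18 mm²); Subtracting the remaining from the first: starting from that combined region (302.93 mm²), the cone at (13, 15.5) partially overlaps it — only the 2.62 mm² overlap (of its 56.18 mm²) is removed, clipping the outline — area = 300.32 mm². At z = 15.72: the cube is present — its section is the full 13×29 rectangle (area 377.00 mm²); the cone at (-3, 13.5) does not reach this height (z outside [4.5, 14]); the cylinder at (13.5, 13): section is a regular 6-gon, circumradius r=6.5 (area = (6/2)·6.500²·sin(360°/6) = 109.77 mm²); Taking the first minus the rest: starting from the 13×29 cube (377.00 mm²), the r=6.5 cylinder at (13.5, 13) partially overlaps it — only the 49.26 mm² overlap (of its 109.77 mm²) is removed, clipping the outline — area = 327.74 mm²; the cone at (13, 15.5) is not intersected at this z (z outside [4, 12]); Subtracting the remaining from the first: none of the subtracted shapes is present at this height, so the result so far is unchanged — area = 327.74 mm². Checking containment: at z = 15.72 the cross-section extends beyond the z = 9.48 cross-section by about 27.43 mm².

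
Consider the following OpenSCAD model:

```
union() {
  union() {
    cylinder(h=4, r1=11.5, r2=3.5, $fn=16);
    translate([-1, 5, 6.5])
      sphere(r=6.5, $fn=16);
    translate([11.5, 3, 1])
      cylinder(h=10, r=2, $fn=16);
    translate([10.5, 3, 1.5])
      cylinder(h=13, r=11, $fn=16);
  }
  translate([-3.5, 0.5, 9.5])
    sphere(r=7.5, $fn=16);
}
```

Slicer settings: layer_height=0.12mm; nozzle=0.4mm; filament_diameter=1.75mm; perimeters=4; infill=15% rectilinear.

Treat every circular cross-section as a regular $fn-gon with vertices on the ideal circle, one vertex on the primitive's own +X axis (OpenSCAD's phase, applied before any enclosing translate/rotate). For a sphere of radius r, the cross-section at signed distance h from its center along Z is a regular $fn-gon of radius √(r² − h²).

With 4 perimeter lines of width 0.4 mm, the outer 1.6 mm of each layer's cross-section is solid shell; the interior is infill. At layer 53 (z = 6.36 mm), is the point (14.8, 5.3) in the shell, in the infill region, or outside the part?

At z = 6.36 mm: the cone is not intersected at this z (z outside [0, 4]); the sphere at (-1, 5): section is a regular 16-gon, circumradius = √(r²−h²) = √(6.5²−0.14²) = 6.498; the r=2 cylinder at (11.5, 3) contributes a regular 16-gon of circumradius 2; the cylinder at (10.5, 3): section is a regular 16-gon, circumradius r=11; Combining (union): the regions partially overlap (shared area 58.89 mm²), so overlapping operands fuse into one piece — 1 connected region; the r=7.5 sphere at (-3.5, 0.5) contributes a regular 16-gon of circumradius √(7.5²−3.14²) = 6.811; Taking the union: the regions partially overlap (shared area 74.28 mm²), so overlapping operands fuse into one piece — 1 connected region. Overall, the cross-section is a single solid region. The nearest boundary edge runs (18.28, 10.78)→(20.66, 7.21); distance from the point to it = 5.94 mm. The point is inside the cross-section and 5.94 mm from the nearest boundary — more than the 1.6 mm shell width (4 × 0.4), so it's in the infill interior.

infill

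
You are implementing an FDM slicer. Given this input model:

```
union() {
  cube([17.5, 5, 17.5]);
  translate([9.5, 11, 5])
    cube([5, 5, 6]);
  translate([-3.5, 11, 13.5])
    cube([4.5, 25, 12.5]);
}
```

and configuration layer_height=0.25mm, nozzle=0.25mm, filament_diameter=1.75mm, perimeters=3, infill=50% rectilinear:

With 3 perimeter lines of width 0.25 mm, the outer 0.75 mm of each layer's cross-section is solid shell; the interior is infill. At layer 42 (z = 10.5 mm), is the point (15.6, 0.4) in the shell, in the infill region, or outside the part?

At z = 10.5 mm: the cube (footprint 17.5×5) is included at this height; the cube at (9.5, 11) (footprint 5×5) is included at this height; the cube at (-3.5, 11) does not reach this height (z outside [13.5, 26]); Taking the union: the 2 present regions are separate (no shared area or edge), so areas and boundary lengths simply add and each stays a separate island — 2 connected regions. Overall, the cross-section has 2 separate islands. The nearest boundary edge runs (17.50, 0.00)→(0.00, 0.00); distance from the point to it = 0.40 mm. (Shell/infill is judged within the island containing the point — the largest one.) The point is inside the cross-section, 0.40 mm from the nearest boundary — within the 0.75 mm shell band (3 × 0.25).

shell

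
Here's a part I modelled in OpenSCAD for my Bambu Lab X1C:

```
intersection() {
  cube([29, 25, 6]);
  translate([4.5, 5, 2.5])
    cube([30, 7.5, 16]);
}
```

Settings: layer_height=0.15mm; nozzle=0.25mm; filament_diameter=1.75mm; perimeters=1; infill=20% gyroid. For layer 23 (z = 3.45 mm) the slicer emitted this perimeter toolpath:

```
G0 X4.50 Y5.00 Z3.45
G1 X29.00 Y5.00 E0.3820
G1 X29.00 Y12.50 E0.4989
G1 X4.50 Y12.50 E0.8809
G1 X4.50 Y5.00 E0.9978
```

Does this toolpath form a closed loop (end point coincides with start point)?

yes

Start point (G0): (4.50, 5.00). End point (last G1): the path returns to the start — closed.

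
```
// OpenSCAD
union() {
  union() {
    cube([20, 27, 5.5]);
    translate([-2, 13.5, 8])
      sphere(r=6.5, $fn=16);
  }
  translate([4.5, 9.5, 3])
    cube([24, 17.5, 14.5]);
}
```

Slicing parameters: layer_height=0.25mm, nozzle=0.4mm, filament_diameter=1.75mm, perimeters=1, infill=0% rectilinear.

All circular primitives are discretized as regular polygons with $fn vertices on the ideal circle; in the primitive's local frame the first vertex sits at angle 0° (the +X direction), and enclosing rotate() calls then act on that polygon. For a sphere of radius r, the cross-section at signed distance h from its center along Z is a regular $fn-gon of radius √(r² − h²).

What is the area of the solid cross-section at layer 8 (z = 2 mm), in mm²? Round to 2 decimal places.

558.22 mm²

At z = 2 mm: the cube (footprint 20×27) is included at this height (area 540.00 mm²); the r=6.5 sphere at (-2, 13.5) slices to a regular 16-gon of circumradius 2.500 (√(r²−h²) with h=6 from center) (area = (16/2)·2.500²·sin(360°/16) = 19.13 mm²); Merging all regions: the regions partially overlap — summed areas 559.13 mm² minus the doubly-counted overlap 0.92 mm² gives 558.22 mm² — area = 558.22 mm²; the cube at (4.5, 9.5) is absent (z outside [3, 17.5]); Merging all regions: only the result so far is present, so the union is just that shape — area = 558.22 mm². Overall, the cross-section is a single solid region. Net area = 558.22 mm².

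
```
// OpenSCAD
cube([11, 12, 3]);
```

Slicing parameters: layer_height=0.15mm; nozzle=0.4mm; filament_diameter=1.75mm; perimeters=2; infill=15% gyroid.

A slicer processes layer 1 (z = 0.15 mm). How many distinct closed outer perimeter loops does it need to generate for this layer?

1

At z = 0.15 mm: the cube is present — its section is the full 11×12 rectangle. The result has 1 disconnected region.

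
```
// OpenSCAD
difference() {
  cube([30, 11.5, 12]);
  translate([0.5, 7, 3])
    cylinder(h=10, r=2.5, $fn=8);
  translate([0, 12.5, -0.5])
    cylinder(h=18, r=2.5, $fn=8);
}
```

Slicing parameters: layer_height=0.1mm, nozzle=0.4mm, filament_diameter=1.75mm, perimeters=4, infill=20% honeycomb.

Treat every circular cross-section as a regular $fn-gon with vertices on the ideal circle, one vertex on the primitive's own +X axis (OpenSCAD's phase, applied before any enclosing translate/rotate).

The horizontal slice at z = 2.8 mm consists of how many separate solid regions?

At z = 2.8 mm: the cube is present — its section is the full 30×11.5 rectangle; the cylinder at (0.5, 7) is absent (z outside [3, 13]); the cylinder at (0, 12.5): section is a regular 8-gon, circumradius r=2.5; After the difference (first − rest): starting from the 30×11.5 cube, the r=2.5 cylinder at (0, 12.5) partially overlaps it — only the 2.13 mm² overlap (of its 17.68 mm²) is removed, clipping the outline — 1 connected region. The result has 1 disconnected region.

1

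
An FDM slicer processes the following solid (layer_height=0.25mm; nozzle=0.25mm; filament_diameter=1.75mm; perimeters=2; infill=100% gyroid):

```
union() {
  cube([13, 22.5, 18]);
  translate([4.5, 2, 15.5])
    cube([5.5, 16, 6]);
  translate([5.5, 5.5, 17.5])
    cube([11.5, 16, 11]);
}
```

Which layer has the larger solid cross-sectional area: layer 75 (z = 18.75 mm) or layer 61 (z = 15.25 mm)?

layer 61 (z = 15.25 mm)

Layer 75 (z = 18.75): the cube does not reach this height (z outside [0, 18]); the cube at (4.5, 2) is present — its section is the full 5.5×16 rectangle (area 88.00 mm²); the 11.5×16 cube at (5.5, 5.5) contributes its full rectangle (area 184.00 mm²); Combining (union): the regions partially overlap — summed areas 272.00 mm² minus the doubly-counted overlap 56.25 mm² gives 215.75 mm² — area = 215.75 mm². So its area = 215.75 mm². Layer 61 (z = 15.25): the 13×22.5 cube contributes its full rectangle (area 292.50 mm²); the cube at (4.5, 2) is absent (z outside [15.5, 21.5]); the cube at (5.5, 5.5) is not intersected at this z (z outside [17.5, 28.5]); Taking the union: only the 13×22.5 cube is present, so the union is just that shape — area = 292.50 mm². So its area = 292.50 mm². Layer 61 is larger (292.50 vs 215.75 mm²).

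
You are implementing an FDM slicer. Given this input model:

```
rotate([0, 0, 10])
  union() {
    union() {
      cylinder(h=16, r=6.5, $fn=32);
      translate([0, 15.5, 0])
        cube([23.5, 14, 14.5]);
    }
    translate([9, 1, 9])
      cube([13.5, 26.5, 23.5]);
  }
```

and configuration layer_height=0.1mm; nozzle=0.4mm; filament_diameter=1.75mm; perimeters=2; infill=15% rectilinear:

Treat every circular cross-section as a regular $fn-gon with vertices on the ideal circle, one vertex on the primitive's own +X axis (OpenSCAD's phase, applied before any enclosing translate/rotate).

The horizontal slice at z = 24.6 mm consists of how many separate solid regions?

At z = 24.6 mm: the cylinder is not intersected at this z (z outside [0, 16]); the cube at (0, 15.5) is absent (z outside [0, 14.5]); Merging all regions: nothing is present at this height; the cube at (9, 1) (footprint 13.5×26.5) is included at this height; Merging all regions: only the 13.5×26.5 cube at (9, 1) is present, so the union is just that shape — 1 connected region; (whole slice rotated 10° about Z — lengths, areas and connectivity unchanged). The result has 1 disconnected region.

1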